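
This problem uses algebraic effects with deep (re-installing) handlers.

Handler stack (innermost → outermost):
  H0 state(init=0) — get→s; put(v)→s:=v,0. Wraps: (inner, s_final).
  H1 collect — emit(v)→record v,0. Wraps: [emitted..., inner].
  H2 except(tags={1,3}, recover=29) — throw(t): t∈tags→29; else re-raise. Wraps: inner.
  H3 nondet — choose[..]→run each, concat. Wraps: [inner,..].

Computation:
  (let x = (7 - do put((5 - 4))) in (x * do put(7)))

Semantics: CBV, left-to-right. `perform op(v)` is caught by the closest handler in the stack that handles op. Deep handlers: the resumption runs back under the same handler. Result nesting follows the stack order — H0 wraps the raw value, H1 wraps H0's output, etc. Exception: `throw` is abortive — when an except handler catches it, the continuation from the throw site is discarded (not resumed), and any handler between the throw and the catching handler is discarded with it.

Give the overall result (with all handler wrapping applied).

Answer: [[(0, 7)]]

Working:
put(1) @ H0 ⇒ s:=1
put(7) @ H0 ⇒ s:=7
H0 returns (0, 7)
H1 returns [(0, 7)]
H2 returns [(0, 7)]
H3 returns [[(0, 7)]]
= [[(0, 7)]]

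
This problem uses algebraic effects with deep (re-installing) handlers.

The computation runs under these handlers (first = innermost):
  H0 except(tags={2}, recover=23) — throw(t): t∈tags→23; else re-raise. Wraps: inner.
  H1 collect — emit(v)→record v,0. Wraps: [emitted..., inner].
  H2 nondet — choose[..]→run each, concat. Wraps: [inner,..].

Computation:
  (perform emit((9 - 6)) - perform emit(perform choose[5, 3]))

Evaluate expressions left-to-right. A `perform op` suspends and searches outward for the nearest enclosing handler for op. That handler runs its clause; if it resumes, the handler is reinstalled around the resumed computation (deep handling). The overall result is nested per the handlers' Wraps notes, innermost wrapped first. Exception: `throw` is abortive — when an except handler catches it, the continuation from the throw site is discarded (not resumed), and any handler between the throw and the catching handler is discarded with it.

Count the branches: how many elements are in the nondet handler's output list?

Answer: 2

Step-by-step:
emit(3) @ H1 ⇒ out+=3
choose[5, 3] @ H2
  branch[0] choose=5:
    emit(5) @ H1 ⇒ out+=5
    H0 returns 0
    H1 returns [3, 5, 0]
    H2 returns [[3, 5, 0]]
  branch[1] choose=3:
    emit(3) @ H1 ⇒ out+=3
    H0 returns 0
    H1 returns [3, 3, 0]
    H2 returns [[3, 3, 0]]
= [[3, 5, 0], [3, 3, 0]]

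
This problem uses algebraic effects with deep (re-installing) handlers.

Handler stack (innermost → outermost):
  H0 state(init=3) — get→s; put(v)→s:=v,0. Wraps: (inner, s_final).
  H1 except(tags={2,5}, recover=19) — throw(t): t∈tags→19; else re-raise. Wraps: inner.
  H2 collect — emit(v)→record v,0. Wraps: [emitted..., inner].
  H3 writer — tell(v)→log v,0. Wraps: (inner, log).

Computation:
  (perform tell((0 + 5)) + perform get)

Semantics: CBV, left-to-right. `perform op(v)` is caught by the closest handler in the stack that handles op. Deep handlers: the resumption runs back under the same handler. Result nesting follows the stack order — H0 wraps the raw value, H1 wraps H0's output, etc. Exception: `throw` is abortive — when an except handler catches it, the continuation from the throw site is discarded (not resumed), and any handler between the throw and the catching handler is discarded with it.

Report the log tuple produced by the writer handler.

Working:
tell(5) @ H3 ⇒ log+=5
get @ H0 ⇒ 3
H0 returns (3, 3)
H1 returns (3, 3)
H2 returns [(3, 3)]
H3 returns ([(3, 3)], (5))
= ([(3, 3)], (5))

Answer: (5)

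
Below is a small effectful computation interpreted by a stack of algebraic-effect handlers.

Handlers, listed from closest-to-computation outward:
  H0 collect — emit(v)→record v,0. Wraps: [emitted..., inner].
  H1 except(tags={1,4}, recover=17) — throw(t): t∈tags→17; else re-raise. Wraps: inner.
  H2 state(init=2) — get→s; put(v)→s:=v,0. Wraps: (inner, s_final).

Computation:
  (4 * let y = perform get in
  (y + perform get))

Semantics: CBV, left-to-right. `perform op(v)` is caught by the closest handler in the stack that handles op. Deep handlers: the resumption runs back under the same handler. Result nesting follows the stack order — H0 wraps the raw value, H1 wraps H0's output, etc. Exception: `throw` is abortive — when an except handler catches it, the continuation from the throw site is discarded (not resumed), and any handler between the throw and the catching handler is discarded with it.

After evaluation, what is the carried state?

Evaluation trace:
get @ H2 ⇒ 2
get @ H2 ⇒ 2
H0 returns [16]
H1 returns [16]
H2 returns ([16], 2)
= ([16], 2)

Answer: 2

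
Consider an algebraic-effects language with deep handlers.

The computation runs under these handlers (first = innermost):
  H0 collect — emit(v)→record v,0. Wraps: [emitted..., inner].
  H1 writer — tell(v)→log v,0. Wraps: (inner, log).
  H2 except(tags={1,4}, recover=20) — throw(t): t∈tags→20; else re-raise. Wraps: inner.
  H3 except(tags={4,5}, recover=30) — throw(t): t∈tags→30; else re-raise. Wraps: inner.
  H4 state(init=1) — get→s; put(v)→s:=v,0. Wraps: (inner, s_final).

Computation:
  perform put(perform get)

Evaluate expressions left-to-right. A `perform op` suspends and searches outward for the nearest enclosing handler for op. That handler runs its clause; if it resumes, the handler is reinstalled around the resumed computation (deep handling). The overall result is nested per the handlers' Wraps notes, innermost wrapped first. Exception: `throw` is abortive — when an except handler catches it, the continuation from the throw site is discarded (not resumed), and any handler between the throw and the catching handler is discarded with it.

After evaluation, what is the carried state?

Working:
get @ H4 ⇒ 1
put(1) @ H4 ⇒ s:=1
H0 returns [0]
H1 returns ([0], ())
H2 returns ([0], ())
H3 returns ([0], ())
H4 returns (([0], ()), 1)
= (([0], ()), 1)

Answer: 1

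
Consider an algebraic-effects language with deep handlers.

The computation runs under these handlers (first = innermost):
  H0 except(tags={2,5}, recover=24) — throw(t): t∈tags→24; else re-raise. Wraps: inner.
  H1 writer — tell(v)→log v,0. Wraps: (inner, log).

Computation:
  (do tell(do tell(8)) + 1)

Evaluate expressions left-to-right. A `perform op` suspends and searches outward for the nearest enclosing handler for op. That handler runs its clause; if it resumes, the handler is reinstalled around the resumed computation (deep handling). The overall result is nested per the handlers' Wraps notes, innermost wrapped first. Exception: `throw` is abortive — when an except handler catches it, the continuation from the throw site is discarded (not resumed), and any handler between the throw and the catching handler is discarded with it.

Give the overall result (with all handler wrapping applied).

Answer: (1, (8, 0))

Evaluation trace:
tell(8) @ H1 ⇒ log+=8
tell(0) @ H1 ⇒ log+=0
H0 returns 1
H1 returns (1, (8, 0))
= (1, (8, 0))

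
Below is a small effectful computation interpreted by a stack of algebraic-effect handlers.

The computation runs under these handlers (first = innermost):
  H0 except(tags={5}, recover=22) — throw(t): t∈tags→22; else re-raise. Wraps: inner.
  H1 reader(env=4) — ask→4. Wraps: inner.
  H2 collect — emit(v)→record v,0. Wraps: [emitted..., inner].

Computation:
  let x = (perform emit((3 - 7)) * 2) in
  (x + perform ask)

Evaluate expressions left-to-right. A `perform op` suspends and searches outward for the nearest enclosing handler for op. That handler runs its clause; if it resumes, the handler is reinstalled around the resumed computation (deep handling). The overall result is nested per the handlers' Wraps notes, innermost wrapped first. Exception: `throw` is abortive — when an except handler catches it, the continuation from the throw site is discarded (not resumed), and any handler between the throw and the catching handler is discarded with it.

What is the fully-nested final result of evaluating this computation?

Evaluation trace:
emit(-4) @ H2 ⇒ out+=-4
ask @ H1 ⇒ 4
H0 returns 4
H1 returns 4
H2 returns [-4, 4]
= [-4, 4]

Answer: [-4, 4]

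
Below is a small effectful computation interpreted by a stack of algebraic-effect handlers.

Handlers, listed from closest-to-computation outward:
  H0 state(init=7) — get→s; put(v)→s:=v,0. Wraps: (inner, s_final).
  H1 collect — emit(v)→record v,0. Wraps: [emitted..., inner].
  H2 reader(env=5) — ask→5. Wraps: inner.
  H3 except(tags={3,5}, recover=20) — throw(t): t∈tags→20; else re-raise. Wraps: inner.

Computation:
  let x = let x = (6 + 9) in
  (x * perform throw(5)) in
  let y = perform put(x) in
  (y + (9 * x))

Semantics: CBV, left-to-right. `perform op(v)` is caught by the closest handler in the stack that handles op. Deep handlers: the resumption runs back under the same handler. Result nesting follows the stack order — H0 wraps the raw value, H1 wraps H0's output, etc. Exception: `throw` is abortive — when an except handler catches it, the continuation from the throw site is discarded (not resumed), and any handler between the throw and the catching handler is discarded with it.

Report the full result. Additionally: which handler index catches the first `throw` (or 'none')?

Working:
throw(5) @ H3 caught ⇒ 20
= 20

Answer: 20 ; first throw caught by: H3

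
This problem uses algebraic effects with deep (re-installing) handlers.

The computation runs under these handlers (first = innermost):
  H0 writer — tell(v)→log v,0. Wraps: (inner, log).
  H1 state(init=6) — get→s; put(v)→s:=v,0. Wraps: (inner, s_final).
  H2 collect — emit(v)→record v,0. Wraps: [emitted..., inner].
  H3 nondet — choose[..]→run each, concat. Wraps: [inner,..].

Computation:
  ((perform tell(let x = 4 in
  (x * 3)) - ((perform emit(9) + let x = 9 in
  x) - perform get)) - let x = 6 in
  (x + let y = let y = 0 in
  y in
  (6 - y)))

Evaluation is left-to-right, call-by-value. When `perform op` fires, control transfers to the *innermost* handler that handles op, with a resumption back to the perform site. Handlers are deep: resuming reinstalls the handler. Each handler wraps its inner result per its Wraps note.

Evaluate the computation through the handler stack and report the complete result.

Answer: [[9, ((-15, (12)), 6)]]

Evaluation trace:
tell(12) @ H0 ⇒ log+=12
emit(9) @ H2 ⇒ out+=9
get @ H1 ⇒ 6
H0 returns (-15, (12))
H1 returns ((-15, (12)), 6)
H2 returns [9, ((-15, (12)), 6)]
H3 returns [[9, ((-15, (12)), 6)]]
= [[9, ((-15, (12)), 6)]]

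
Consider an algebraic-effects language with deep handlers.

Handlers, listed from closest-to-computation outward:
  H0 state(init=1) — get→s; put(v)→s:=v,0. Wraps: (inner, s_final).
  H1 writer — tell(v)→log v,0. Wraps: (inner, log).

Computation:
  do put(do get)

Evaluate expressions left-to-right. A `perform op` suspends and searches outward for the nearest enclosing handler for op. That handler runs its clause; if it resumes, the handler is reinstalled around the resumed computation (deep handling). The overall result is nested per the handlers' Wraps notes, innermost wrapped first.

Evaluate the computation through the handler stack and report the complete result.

Step-by-step:
get @ H0 ⇒ 1
put(1) @ H0 ⇒ s:=1
H0 returns (0, 1)
H1 returns ((0, 1), ())
= ((0, 1), ())

Answer: ((0, 1), ())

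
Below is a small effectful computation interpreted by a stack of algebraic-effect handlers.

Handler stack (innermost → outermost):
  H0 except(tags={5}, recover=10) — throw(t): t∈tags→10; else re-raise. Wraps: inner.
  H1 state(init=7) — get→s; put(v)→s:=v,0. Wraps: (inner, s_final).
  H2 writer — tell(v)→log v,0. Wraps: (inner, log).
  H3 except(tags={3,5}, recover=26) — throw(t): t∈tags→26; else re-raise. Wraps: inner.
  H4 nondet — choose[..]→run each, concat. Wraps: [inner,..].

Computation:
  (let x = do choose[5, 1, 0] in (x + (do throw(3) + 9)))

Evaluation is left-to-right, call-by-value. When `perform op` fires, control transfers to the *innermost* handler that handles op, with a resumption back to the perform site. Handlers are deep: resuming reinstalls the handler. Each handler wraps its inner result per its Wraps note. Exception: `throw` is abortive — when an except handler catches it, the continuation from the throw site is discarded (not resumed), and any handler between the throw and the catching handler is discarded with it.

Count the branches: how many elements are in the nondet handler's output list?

Answer: 3

Step-by-step:
choose[5, 1, 0] @ H4
  branch[0] choose=5:
    throw(3) @ H0 re-raised
    throw(3) @ H3 caught ⇒ 26
    H4 returns [26]
  branch[1] choose=1:
    throw(3) @ H0 re-raised
    throw(3) @ H3 caught ⇒ 26
    H4 returns [26]
  branch[2] choose=0:
    throw(3) @ H0 re-raised
    throw(3) @ H3 caught ⇒ 26
    H4 returns [26]
= [26, 26, 26]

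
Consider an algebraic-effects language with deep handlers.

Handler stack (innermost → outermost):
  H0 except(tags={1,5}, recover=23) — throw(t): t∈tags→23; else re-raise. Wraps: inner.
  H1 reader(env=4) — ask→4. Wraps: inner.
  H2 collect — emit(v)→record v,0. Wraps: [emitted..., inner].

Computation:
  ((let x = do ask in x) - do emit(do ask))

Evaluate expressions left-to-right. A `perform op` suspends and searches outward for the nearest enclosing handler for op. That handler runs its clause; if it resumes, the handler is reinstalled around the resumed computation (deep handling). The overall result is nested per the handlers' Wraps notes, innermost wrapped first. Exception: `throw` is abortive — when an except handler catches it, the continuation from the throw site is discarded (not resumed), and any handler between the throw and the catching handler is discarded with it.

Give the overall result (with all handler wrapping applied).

Step-by-step:
ask @ H1 ⇒ 4
ask @ H1 ⇒ 4
emit(4) @ H2 ⇒ out+=4
H0 returns 4
H1 returns 4
H2 returns [4, 4]
= [4, 4]

Answer: [4, 4]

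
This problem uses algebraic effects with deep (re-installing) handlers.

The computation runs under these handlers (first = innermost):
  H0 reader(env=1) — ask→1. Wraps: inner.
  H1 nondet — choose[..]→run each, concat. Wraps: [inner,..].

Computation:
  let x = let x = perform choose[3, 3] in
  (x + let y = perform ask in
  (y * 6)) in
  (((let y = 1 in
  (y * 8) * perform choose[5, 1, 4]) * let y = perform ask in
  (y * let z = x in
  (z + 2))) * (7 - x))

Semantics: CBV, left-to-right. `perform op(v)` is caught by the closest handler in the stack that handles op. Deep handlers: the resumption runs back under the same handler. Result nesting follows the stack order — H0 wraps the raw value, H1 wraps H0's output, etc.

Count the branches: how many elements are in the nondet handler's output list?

Working:
choose[3, 3] @ H1
  branch[0] choose=3:
    ask @ H0 ⇒ 1
    choose[5, 1, 4] @ H1
      branch[0] choose=5:
        ask @ H0 ⇒ 1
        H0 returns -880
        H1 returns [-880]
      branch[1] choose=1:
        ask @ H0 ⇒ 1
        H0 returns -176
        H1 returns [-176]
      branch[2] choose=4:
        ask @ H0 ⇒ 1
        H0 returns -704
        H1 returns [-704]
  branch[1] choose=3:
    ask @ H0 ⇒ 1
    choose[5, 1, 4] @ H1
      branch[0] choose=5:
        ask @ H0 ⇒ 1
        H0 returns -880
        H1 returns [-880]
      branch[1] choose=1:
        ask @ H0 ⇒ 1
        H0 returns -176
        H1 returns [-176]
      branch[2] choose=4:
        ask @ H0 ⇒ 1
        H0 returns -704
        H1 returns [-704]
= [-880, -176, -704, -880, -176, -704]

Answer: 6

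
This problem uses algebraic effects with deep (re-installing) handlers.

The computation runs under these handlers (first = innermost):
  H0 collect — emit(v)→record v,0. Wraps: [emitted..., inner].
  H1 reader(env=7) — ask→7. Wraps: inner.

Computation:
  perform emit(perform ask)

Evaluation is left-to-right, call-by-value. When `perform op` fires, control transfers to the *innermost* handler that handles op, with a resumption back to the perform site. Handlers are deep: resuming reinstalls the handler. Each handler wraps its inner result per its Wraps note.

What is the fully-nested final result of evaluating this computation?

Step-by-step:
ask @ H1 ⇒ 7
emit(7) @ H0 ⇒ out+=7
H0 returns [7, 0]
H1 returns [7, 0]
= [7, 0]

Answer: [7, 0]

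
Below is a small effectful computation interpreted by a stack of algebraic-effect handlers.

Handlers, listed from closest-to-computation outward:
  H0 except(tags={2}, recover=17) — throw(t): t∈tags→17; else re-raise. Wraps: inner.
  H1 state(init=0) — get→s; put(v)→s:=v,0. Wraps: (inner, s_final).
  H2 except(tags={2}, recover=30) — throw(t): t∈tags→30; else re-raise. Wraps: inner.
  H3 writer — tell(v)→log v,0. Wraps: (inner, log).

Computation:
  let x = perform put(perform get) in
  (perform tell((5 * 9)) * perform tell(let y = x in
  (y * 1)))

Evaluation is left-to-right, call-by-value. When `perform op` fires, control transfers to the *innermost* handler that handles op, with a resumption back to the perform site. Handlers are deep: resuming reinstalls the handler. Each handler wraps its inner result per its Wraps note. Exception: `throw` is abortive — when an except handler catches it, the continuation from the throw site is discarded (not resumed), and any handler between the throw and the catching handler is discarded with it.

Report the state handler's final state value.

Step-by-step:
get @ H1 ⇒ 0
put(0) @ H1 ⇒ s:=0
tell(45) @ H3 ⇒ log+=45
tell(0) @ H3 ⇒ log+=0
H0 returns 0
H1 returns (0, 0)
H2 returns (0, 0)
H3 returns ((0, 0), (45, 0))
= ((0, 0), (45, 0))

Answer: 0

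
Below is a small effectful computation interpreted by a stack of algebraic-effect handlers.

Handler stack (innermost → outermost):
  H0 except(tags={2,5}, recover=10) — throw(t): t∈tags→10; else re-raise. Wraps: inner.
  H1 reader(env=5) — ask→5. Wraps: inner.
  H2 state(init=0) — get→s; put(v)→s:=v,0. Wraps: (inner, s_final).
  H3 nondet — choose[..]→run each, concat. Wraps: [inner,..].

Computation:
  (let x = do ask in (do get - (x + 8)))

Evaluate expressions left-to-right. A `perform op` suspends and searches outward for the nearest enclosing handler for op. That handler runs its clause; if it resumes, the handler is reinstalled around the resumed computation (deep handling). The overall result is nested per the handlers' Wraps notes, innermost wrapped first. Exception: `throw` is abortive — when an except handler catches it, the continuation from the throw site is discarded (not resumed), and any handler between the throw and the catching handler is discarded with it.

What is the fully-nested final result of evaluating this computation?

Answer: [(-13, 0)]

Step-by-step:
ask @ H1 ⇒ 5
get @ H2 ⇒ 0
H0 returns -13
H1 returns -13
H2 returns (-13, 0)
H3 returns [(-13, 0)]
= [(-13, 0)]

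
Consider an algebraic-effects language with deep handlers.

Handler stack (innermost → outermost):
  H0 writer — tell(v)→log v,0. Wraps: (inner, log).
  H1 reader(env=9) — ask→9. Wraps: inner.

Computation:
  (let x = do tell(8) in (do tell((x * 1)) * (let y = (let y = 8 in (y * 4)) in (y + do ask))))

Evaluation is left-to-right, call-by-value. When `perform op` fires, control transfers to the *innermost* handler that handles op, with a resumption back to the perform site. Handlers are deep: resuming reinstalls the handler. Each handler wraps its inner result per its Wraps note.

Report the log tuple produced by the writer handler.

Answer: (8, 0)

Working:
tell(8) @ H0 ⇒ log+=8
tell(0) @ H0 ⇒ log+=0
ask @ H1 ⇒ 9
H0 returns (0, (8, 0))
H1 returns (0, (8, 0))
= (0, (8, 0))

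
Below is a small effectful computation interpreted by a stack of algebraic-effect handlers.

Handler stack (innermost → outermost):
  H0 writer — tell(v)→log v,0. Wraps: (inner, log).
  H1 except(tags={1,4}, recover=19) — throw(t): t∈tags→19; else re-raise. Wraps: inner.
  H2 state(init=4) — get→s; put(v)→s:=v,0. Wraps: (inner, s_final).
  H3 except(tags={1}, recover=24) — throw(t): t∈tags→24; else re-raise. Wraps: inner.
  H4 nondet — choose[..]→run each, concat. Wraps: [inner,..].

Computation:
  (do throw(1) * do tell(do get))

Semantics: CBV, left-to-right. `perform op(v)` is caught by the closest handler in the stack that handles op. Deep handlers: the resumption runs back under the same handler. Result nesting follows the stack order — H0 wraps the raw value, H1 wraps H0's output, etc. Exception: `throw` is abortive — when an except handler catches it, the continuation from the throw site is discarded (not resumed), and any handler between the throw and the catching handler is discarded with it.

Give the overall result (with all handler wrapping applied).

Answer: [(19, 4)]

Step-by-step:
throw(1) @ H1 caught ⇒ 19
H2 returns (19, 4)
H3 returns (19, 4)
H4 returns [(19, 4)]
= [(19, 4)]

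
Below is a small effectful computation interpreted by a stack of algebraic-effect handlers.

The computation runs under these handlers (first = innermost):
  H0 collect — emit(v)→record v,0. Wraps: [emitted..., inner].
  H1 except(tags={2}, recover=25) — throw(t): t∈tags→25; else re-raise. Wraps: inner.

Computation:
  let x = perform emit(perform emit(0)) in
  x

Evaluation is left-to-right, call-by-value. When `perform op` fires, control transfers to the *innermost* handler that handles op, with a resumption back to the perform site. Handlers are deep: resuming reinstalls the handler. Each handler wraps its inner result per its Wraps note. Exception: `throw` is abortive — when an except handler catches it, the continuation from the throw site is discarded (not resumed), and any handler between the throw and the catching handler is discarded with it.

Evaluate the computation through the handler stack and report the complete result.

Working:
emit(0) @ H0 ⇒ out+=0
emit(0) @ H0 ⇒ out+=0
H0 returns [0, 0, 0]
H1 returns [0, 0, 0]
= [0, 0, 0]

Answer: [0, 0, 0]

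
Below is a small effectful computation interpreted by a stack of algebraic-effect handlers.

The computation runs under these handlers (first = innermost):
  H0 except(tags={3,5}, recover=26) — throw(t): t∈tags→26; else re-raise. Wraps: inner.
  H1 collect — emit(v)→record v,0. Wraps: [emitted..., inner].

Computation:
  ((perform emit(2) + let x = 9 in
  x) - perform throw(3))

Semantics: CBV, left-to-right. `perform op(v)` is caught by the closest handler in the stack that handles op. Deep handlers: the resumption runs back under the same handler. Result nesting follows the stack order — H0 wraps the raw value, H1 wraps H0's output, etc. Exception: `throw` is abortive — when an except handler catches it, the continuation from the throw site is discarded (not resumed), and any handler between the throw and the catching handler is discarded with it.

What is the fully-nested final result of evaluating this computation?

Working:
emit(2) @ H1 ⇒ out+=2
throw(3) @ H0 caught ⇒ 26
H1 returns [2, 26]
= [2, 26]

Answer: [2, 26]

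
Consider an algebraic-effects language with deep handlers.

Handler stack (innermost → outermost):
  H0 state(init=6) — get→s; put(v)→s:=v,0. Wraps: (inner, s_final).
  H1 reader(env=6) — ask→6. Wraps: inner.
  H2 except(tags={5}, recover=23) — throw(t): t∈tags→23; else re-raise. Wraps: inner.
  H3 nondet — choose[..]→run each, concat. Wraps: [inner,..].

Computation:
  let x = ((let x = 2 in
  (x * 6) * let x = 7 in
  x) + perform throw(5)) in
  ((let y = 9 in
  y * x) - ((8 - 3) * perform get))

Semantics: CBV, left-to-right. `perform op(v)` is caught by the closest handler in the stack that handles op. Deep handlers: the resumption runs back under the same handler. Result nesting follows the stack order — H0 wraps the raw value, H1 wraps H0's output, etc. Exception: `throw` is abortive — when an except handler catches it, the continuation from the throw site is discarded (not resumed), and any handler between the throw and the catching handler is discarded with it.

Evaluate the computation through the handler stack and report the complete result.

Answer: [23]

Working:
throw(5) @ H2 caught ⇒ 23
H3 returns [23]
= [23]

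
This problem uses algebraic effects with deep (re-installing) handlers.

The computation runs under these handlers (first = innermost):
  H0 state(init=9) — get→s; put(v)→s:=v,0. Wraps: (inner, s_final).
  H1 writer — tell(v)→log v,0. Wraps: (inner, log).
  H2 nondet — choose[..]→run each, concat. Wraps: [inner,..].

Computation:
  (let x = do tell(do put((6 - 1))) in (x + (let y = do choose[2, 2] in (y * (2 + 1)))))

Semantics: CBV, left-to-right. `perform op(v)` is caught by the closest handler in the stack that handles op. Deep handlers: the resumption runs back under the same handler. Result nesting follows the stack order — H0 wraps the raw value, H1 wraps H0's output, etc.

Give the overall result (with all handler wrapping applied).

Answer: [((6, 5), (0)), ((6, 5), (0))]

Step-by-step:
put(5) @ H0 ⇒ s:=5
tell(0) @ H1 ⇒ log+=0
choose[2, 2] @ H2
  branch[0] choose=2:
    H0 returns (6, 5)
    H1 returns ((6, 5), (0))
    H2 returns [((6, 5), (0))]
  branch[1] choose=2:
    H0 returns (6, 5)
    H1 returns ((6, 5), (0))
    H2 returns [((6, 5), (0))]
= [((6, 5), (0)), ((6, 5), (0))]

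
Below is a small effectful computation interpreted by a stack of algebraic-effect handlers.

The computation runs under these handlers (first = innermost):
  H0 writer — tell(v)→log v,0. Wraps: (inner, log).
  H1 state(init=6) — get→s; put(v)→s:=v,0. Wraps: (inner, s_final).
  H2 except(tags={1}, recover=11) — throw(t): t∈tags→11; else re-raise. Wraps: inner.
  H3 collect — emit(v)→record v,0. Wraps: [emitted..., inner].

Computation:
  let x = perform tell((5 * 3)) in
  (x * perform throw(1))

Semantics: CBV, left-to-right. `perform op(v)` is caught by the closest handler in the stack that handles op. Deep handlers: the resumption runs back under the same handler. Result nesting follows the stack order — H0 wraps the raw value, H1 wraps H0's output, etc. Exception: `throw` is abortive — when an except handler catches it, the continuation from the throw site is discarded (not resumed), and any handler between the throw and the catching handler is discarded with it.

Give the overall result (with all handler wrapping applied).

Answer: [11]

Evaluation trace:
tell(15) @ H0 ⇒ log+=15
throw(1) @ H2 caught ⇒ 11
H3 returns [11]
= [11]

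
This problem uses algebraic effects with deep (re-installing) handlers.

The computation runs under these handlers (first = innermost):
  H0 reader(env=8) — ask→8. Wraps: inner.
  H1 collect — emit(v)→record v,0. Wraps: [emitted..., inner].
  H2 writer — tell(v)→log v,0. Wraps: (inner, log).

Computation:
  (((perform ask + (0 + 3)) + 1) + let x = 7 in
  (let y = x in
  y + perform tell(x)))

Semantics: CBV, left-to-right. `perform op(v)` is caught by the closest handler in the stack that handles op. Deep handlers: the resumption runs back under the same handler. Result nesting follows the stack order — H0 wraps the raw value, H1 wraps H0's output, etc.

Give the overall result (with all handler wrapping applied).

Evaluation trace:
ask @ H0 ⇒ 8
tell(7) @ H2 ⇒ log+=7
H0 returns 19
H1 returns [19]
H2 returns ([19], (7))
= ([19], (7))

Answer: ([19], (7))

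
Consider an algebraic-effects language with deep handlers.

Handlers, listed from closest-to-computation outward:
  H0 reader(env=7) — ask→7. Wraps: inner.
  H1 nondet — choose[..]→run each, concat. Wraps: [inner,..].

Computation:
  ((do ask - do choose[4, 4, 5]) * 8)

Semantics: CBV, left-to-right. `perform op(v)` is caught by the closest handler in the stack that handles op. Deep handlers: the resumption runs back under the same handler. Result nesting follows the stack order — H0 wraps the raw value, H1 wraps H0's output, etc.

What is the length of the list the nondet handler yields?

Step-by-step:
ask @ H0 ⇒ 7
choose[4, 4, 5] @ H1
  branch[0] choose=4:
    H0 returns 24
    H1 returns [24]
  branch[1] choose=4:
    H0 returns 24
    H1 returns [24]
  branch[2] choose=5:
    H0 returns 16
    H1 returns [16]
= [24, 24, 16]

Answer: 3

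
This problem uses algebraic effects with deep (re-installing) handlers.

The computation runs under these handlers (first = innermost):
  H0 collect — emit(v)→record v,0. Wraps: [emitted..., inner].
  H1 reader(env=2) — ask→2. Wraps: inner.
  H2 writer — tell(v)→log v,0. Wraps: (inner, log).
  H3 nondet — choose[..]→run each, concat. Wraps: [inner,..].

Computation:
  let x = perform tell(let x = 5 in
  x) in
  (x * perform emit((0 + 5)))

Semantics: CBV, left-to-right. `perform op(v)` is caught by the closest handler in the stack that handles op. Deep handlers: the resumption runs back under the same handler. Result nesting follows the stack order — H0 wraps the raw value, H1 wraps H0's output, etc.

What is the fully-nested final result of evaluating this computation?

Working:
tell(5) @ H2 ⇒ log+=5
emit(5) @ H0 ⇒ out+=5
H0 returns [5, 0]
H1 returns [5, 0]
H2 returns ([5, 0], (5))
H3 returns [([5, 0], (5))]
= [([5, 0], (5))]

Answer: [([5, 0], (5))]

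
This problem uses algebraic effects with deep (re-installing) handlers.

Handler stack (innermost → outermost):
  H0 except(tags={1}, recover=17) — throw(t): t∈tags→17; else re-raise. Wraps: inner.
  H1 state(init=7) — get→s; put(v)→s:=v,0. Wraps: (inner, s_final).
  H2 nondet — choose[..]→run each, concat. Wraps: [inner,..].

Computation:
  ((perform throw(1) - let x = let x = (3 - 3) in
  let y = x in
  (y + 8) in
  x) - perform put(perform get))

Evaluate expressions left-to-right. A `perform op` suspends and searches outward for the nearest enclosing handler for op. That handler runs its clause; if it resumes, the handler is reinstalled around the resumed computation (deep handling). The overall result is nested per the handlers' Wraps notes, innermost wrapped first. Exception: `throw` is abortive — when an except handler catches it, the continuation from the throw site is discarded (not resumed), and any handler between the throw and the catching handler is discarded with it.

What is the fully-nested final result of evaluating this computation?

Evaluation trace:
throw(1) @ H0 caught ⇒ 17
H1 returns (17, 7)
H2 returns [(17, 7)]
= [(17, 7)]

Answer: [(17, 7)]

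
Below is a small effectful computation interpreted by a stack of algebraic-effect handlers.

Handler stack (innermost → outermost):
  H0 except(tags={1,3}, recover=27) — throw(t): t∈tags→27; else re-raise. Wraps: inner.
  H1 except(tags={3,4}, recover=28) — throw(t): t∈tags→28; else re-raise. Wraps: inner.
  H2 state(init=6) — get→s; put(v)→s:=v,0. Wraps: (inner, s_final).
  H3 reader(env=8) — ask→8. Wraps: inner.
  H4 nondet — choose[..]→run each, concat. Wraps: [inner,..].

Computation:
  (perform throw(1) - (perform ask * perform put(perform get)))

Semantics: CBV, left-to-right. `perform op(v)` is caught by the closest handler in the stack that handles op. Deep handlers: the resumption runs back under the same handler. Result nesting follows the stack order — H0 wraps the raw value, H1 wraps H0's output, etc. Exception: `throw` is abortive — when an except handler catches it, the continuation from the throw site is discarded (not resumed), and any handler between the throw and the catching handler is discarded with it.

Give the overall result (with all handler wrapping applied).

Step-by-step:
throw(1) @ H0 caught ⇒ 27
H1 returns 27
H2 returns (27, 6)
H3 returns (27, 6)
H4 returns [(27, 6)]
= [(27, 6)]

Answer: [(27, 6)]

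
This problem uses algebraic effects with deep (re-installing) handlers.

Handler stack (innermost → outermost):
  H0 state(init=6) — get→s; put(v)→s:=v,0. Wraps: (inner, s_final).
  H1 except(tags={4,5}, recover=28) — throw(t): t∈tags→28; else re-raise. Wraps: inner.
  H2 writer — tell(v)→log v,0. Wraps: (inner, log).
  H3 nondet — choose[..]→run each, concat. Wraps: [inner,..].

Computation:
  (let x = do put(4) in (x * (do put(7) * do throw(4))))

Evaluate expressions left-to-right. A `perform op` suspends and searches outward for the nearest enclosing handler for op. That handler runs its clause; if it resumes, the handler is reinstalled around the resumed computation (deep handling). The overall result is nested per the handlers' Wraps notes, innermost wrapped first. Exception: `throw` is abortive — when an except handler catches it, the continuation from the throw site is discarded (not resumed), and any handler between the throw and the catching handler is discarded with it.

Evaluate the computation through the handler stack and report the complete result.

Step-by-step:
put(4) @ H0 ⇒ s:=4
put(7) @ H0 ⇒ s:=7
throw(4) @ H1 caught ⇒ 28
H2 returns (28, ())
H3 returns [(28, ())]
= [(28, ())]

Answer: [(28, ())]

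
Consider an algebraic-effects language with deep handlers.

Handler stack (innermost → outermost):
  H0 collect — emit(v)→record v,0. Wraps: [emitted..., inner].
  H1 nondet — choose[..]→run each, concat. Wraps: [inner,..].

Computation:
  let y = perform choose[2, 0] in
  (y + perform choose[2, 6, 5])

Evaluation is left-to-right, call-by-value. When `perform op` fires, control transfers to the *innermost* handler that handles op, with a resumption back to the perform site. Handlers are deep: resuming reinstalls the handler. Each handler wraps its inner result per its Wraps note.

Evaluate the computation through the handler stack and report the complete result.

Answer: [[4], [8], [7], [2], [6], [5]]

Step-by-step:
choose[2, 0] @ H1
  branch[0] choose=2:
    choose[2, 6, 5] @ H1
      branch[0] choose=2:
        H0 returns [4]
        H1 returns [[4]]
      branch[1] choose=6:
        H0 returns [8]
        H1 returns [[8]]
      branch[2] choose=5:
        H0 returns [7]
        H1 returns [[7]]
  branch[1] choose=0:
    choose[2, 6, 5] @ H1
      branch[0] choose=2:
        H0 returns [2]
        H1 returns [[2]]
      branch[1] choose=6:
        H0 returns [6]
        H1 returns [[6]]
      branch[2] choose=5:
        H0 returns [5]
        H1 returns [[5]]
= [[4], [8], [7], [2], [6], [5]]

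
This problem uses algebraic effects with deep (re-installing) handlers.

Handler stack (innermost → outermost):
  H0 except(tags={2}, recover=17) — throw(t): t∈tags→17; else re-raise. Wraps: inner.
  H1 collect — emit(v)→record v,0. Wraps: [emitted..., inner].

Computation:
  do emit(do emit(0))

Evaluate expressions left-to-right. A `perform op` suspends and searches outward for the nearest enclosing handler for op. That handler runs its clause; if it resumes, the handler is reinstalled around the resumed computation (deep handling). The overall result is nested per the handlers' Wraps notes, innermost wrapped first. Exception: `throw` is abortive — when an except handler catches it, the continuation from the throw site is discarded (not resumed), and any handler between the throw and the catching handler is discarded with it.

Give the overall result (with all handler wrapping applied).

Answer: [0, 0, 0]

Working:
emit(0) @ H1 ⇒ out+=0
emit(0) @ H1 ⇒ out+=0
H0 returns 0
H1 returns [0, 0, 0]
= [0, 0, 0]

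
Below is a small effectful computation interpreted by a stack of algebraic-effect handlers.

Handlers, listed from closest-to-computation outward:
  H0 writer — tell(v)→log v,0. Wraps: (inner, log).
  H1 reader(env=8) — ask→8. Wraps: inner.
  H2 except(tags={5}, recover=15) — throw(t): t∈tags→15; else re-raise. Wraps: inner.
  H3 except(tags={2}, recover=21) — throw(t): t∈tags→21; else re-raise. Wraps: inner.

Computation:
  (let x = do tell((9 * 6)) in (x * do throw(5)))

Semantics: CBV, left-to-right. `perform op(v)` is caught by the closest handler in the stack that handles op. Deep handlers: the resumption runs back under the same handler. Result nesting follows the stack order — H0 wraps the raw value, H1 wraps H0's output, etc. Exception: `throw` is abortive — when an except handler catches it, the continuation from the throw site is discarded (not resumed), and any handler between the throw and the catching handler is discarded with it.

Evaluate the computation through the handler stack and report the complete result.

Answer: 15

Step-by-step:
tell(54) @ H0 ⇒ log+=54
throw(5) @ H2 caught ⇒ 15
H3 returns 15
= 15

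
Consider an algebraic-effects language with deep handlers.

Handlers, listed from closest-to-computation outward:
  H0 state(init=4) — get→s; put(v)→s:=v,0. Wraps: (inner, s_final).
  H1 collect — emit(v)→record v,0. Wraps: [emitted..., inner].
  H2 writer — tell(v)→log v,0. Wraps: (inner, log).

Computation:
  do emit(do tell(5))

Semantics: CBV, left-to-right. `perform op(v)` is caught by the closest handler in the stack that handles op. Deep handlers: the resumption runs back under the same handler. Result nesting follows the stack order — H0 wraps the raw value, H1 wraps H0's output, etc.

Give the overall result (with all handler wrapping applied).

Answer: ([0, (0, 4)], (5))

Step-by-step:
tell(5) @ H2 ⇒ log+=5
emit(0) @ H1 ⇒ out+=0
H0 returns (0, 4)
H1 returns [0, (0, 4)]
H2 returns ([0, (0, 4)], (5))
= ([0, (0, 4)], (5))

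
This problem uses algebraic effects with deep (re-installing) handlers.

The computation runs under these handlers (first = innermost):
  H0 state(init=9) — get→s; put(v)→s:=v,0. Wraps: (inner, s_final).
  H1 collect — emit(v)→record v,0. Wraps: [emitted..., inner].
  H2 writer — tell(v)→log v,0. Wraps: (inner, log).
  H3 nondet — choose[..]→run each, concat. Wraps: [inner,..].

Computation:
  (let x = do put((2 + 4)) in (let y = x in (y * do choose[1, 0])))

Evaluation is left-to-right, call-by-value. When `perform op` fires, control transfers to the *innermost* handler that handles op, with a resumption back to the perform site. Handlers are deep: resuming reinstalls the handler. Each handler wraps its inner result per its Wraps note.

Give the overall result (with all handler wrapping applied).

Answer: [([(0, 6)], ()), ([(0, 6)], ())]

Evaluation trace:
put(6) @ H0 ⇒ s:=6
choose[1, 0] @ H3
  branch[0] choose=1:
    H0 returns (0, 6)
    H1 returns [(0, 6)]
    H2 returns ([(0, 6)], ())
    H3 returns [([(0, 6)], ())]
  branch[1] choose=0:
    H0 returns (0, 6)
    H1 returns [(0, 6)]
    H2 returns ([(0, 6)], ())
    H3 returns [([(0, 6)], ())]
= [([(0, 6)], ()), ([(0, 6)], ())]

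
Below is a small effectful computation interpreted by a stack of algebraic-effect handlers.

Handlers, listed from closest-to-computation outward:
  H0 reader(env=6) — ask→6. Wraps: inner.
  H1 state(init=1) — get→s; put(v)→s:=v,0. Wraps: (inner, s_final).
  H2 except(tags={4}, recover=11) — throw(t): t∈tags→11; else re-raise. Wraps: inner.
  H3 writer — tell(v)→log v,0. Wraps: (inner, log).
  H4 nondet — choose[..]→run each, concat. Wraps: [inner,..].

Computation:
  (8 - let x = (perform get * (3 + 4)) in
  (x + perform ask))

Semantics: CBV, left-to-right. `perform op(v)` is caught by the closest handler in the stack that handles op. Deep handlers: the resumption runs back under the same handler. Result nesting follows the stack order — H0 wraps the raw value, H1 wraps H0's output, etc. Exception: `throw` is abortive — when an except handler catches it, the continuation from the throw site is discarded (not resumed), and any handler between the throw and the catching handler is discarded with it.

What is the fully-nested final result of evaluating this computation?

Answer: [((-5, 1), ())]

Evaluation trace:
get @ H1 ⇒ 1
ask @ H0 ⇒ 6
H0 returns -5
H1 returns (-5, 1)
H2 returns (-5, 1)
H3 returns ((-5, 1), ())
H4 returns [((-5, 1), ())]
= [((-5, 1), ())]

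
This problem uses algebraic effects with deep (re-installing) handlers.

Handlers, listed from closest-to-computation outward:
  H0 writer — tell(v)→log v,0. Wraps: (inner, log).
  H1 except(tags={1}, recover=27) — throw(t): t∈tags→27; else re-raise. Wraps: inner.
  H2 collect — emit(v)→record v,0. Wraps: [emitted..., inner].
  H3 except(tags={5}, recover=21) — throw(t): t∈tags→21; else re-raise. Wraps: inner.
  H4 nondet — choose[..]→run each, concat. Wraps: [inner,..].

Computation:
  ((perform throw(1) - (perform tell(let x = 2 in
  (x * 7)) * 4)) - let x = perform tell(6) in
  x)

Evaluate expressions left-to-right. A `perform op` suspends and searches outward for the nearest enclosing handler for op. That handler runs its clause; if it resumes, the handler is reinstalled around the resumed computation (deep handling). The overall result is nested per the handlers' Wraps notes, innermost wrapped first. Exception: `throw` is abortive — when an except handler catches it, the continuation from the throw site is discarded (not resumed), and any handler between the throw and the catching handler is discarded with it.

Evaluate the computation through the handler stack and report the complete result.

Answer: [[27]]

Working:
throw(1) @ H1 caught ⇒ 27
H2 returns [27]
H3 returns [27]
H4 returns [[27]]
= [[27]]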